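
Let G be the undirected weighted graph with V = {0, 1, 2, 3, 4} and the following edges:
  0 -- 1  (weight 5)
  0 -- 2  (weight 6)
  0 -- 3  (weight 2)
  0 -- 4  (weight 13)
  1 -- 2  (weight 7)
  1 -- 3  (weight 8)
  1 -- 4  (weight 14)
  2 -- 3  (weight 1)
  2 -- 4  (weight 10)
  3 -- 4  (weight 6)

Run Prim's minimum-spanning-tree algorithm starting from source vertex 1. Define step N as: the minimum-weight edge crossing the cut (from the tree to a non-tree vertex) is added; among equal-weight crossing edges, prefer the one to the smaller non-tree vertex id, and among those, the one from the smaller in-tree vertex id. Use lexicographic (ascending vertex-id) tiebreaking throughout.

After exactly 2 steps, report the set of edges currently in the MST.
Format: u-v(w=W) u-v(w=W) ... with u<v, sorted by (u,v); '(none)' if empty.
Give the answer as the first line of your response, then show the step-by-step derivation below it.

0-1(w=5) 0-3(w=2)

step 1: add edge 0-1 (w=5); MST = {0-1(w=5)}
step 2: add edge 0-3 (w=2); MST = {0-1(w=5) 0-3(w=2)}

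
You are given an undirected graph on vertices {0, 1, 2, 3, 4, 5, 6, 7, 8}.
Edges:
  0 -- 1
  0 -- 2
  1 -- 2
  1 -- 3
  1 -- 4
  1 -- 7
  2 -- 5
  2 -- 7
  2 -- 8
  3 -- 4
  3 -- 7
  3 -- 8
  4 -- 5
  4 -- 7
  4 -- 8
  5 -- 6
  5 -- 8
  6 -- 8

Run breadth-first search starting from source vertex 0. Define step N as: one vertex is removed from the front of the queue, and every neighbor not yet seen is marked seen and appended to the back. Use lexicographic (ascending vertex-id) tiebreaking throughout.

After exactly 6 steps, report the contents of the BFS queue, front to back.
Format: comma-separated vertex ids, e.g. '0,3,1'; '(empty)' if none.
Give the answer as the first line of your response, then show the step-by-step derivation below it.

5,8

step 1: dequeue 0; queue=[1,2]; order=0
step 2: dequeue 1; queue=[2,3,4,7]; order=0,1
step 3: dequeue 2; queue=[3,4,7,5,8]; order=0,1,2
step 4: dequeue 3; queue=[4,7,5,8]; order=0,1,2,3
step 5: dequeue 4; queue=[7,5,8]; order=0,1,2,3,4
step 6: dequeue 7; queue=[5,8]; order=0,1,2,3,4,7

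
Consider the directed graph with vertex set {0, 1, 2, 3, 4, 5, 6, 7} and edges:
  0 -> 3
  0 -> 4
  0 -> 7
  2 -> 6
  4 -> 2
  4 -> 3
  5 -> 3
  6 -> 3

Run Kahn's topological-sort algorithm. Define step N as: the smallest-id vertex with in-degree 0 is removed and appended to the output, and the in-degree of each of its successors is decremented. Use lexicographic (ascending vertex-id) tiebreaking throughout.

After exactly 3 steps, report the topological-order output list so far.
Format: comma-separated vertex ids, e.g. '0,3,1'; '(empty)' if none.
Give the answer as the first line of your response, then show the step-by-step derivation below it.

0,1,4

step 1: output 0; order=[0]; indeg=(0,0,1,3,0,0,1,0)
step 2: output 1; order=[0,1]; indeg=(0,0,1,3,0,0,1,0)
step 3: output 4; order=[0,1,4]; indeg=(0,0,0,2,0,0,1,0)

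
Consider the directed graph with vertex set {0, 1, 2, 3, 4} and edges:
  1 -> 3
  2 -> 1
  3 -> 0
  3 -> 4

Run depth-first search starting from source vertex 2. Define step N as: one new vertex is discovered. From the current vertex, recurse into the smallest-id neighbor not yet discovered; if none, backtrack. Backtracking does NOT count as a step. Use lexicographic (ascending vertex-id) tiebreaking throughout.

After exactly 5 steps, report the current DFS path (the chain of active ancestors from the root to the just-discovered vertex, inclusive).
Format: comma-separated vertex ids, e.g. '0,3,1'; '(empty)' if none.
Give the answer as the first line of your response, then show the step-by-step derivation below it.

2,1,3,4

step 1: discover 2; path=2; order=2
step 2: discover 1; path=2>1; order=2,1
step 3: discover 3; path=2>1>3; order=2,1,3
step 4: discover 0; path=2>1>3>0; order=2,1,3,0
step 5: discover 4; path=2>1>3>4; order=2,1,3,0,4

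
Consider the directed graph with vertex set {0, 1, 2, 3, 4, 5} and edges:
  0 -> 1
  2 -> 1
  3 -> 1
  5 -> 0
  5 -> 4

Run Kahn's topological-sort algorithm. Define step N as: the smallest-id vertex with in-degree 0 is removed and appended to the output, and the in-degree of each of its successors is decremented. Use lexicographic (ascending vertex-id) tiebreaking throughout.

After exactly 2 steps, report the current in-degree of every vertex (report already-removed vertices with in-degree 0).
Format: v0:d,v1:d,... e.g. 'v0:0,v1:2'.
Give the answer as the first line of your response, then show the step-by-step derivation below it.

v0:1,v1:1,v2:0,v3:0,v4:1,v5:0

step 1: output 2; order=[2]; indeg=(1,2,0,0,1,0)
step 2: output 3; order=[2,3]; indeg=(1,1,0,0,1,0)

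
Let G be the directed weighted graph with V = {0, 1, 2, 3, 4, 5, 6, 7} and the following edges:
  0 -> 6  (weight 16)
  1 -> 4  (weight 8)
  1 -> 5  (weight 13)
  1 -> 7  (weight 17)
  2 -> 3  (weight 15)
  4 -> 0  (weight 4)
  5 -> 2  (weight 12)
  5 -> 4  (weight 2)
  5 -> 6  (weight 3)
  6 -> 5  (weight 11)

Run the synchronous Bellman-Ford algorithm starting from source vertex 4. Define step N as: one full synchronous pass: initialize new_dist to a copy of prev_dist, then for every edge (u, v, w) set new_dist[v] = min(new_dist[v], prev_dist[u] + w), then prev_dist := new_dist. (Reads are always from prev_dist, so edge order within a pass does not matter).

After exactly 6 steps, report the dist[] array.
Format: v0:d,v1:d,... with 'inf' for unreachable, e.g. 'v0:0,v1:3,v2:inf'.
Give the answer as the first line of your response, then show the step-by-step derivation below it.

v0:4,v1:inf,v2:43,v3:58,v4:0,v5:31,v6:20,v7:inf

step 1: dist = v0:4,v1:inf,v2:inf,v3:inf,v4:0,v5:inf,v6:inf,v7:inf
step 2: dist = v0:4,v1:inf,v2:inf,v3:inf,v4:0,v5:inf,v6:20,v7:inf
step 3: dist = v0:4,v1:inf,v2:inf,v3:inf,v4:0,v5:31,v6:20,v7:inf
step 4: dist = v0:4,v1:inf,v2:43,v3:inf,v4:0,v5:31,v6:20,v7:inf
step 5: dist = v0:4,v1:inf,v2:43,v3:58,v4:0,v5:31,v6:20,v7:inf
step 6: dist = v0:4,v1:inf,v2:43,v3:58,v4:0,v5:31,v6:20,v7:inf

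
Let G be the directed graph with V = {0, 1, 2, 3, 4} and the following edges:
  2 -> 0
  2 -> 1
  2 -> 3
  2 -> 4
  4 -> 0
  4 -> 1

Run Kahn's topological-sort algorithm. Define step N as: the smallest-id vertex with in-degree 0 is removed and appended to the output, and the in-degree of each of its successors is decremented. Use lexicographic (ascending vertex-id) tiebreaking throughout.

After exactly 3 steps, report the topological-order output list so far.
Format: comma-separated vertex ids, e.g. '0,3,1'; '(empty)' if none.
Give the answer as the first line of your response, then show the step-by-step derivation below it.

2,3,4

step 1: output 2; order=[2]; indeg=(1,1,0,0,0)
step 2: output 3; order=[2,3]; indeg=(1,1,0,0,0)
step 3: output 4; order=[2,3,4]; indeg=(0,0,0,0,0)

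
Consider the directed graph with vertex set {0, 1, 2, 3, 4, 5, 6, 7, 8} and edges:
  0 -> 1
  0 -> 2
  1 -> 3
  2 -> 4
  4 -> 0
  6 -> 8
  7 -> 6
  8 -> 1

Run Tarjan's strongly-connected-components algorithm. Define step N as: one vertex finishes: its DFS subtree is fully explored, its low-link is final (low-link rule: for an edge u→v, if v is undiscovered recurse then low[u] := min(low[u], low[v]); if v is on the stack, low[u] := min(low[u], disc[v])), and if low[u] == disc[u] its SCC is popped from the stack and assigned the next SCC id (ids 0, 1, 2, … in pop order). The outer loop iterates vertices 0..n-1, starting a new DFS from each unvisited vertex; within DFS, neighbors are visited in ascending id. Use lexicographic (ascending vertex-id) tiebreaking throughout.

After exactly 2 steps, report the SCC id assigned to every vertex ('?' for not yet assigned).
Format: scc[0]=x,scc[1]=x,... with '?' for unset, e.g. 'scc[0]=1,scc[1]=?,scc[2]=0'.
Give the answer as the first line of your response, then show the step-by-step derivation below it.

scc[0]=?,scc[1]=1,scc[2]=?,scc[3]=0,scc[4]=?,scc[5]=?,scc[6]=?,scc[7]=?,scc[8]=?

step 1: low=(low[0]=0,low[1]=1,low[2]=?,low[3]=2,low[4]=?,low[5]=?,low[6]=?,low[7]=?,low[8]=?); scc=(scc[0]=?,scc[1]=?,scc[2]=?,scc[3]=0,scc[4]=?,scc[5]=?,scc[6]=?,scc[7]=?,scc[8]=?)
step 2: low=(low[0]=0,low[1]=1,low[2]=?,low[3]=2,low[4]=?,low[5]=?,low[6]=?,low[7]=?,low[8]=?); scc=(scc[0]=?,scc[1]=1,scc[2]=?,scc[3]=0,scc[4]=?,scc[5]=?,scc[6]=?,scc[7]=?,scc[8]=?)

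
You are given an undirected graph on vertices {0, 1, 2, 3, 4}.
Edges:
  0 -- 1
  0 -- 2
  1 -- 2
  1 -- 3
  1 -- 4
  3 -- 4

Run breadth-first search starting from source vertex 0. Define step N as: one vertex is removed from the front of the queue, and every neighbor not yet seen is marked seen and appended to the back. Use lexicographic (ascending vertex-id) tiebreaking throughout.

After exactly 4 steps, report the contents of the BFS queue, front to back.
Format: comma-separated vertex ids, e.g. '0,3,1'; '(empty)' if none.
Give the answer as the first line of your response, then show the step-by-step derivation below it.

4

step 1: dequeue 0; queue=[1,2]; order=0
step 2: dequeue 1; queue=[2,3,4]; order=0,1
step 3: dequeue 2; queue=[3,4]; order=0,1,2
step 4: dequeue 3; queue=[4]; order=0,1,2,3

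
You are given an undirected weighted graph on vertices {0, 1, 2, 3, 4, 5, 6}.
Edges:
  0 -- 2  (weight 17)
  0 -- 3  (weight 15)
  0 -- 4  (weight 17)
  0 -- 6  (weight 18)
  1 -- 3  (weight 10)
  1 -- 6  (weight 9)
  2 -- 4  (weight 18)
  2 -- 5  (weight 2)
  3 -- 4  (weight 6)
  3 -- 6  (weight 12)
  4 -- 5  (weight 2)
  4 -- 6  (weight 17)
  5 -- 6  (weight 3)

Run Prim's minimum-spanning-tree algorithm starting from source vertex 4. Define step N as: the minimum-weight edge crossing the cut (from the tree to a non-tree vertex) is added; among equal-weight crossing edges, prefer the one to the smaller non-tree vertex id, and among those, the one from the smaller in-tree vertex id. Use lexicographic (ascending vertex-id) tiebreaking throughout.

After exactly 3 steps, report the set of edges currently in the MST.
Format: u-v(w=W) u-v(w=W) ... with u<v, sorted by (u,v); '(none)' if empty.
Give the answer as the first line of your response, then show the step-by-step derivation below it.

2-5(w=2) 4-5(w=2) 5-6(w=3)

step 1: add edge 4-5 (w=2); MST = {4-5(w=2)}
step 2: add edge 2-5 (w=2); MST = {2-5(w=2) 4-5(w=2)}
step 3: add edge 5-6 (w=3); MST = {2-5(w=2) 4-5(w=2) 5-6(w=3)}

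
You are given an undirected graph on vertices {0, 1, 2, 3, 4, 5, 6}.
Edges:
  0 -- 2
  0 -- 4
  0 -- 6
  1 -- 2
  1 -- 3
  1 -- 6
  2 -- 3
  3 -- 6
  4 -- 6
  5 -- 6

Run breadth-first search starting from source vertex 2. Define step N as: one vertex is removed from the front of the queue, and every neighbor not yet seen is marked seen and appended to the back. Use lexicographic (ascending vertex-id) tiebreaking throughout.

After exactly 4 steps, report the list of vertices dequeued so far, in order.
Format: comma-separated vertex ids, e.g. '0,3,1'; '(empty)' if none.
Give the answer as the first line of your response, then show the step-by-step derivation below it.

2,0,1,3

step 1: dequeue 2; queue=[0,1,3]; order=2
step 2: dequeue 0; queue=[1,3,4,6]; order=2,0
step 3: dequeue 1; queue=[3,4,6]; order=2,0,1
step 4: dequeue 3; queue=[4,6]; order=2,0,1,3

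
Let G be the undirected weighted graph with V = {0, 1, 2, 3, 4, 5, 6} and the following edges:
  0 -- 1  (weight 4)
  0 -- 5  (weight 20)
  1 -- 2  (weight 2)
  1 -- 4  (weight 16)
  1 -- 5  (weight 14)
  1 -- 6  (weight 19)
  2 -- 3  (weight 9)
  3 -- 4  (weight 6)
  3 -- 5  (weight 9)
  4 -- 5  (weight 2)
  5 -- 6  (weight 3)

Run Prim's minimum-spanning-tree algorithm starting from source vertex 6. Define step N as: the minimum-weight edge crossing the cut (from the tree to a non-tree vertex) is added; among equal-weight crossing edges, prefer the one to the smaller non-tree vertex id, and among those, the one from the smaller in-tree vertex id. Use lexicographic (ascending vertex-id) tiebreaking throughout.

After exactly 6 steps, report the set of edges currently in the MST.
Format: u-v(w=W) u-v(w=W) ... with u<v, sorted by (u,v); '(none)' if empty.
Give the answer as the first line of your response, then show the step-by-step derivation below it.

0-1(w=4) 1-2(w=2) 2-3(w=9) 3-4(w=6) 4-5(w=2) 5-6(w=3)

step 1: add edge 5-6 (w=3); MST = {5-6(w=3)}
step 2: add edge 4-5 (w=2); MST = {4-5(w=2) 5-6(w=3)}
step 3: add edge 3-4 (w=6); MST = {3-4(w=6) 4-5(w=2) 5-6(w=3)}
step 4: add edge 2-3 (w=9); MST = {2-3(w=9) 3-4(w=6) 4-5(w=2) 5-6(w=3)}
step 5: add edge 1-2 (w=2); MST = {1-2(w=2) 2-3(w=9) 3-4(w=6) 4-5(w=2) 5-6(w=3)}
step 6: add edge 0-1 (w=4); MST = {0-1(w=4) 1-2(w=2) 2-3(w=9) 3-4(w=6) 4-5(w=2) 5-6(w=3)}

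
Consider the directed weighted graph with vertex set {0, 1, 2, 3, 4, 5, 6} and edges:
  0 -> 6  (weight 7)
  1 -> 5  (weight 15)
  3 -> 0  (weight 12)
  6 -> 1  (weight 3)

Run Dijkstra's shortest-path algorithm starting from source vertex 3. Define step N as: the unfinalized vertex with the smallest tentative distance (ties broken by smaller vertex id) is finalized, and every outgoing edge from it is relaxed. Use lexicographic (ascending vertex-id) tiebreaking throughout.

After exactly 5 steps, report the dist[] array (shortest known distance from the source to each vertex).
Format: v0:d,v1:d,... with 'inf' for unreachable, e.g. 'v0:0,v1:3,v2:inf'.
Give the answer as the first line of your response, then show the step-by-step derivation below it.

v0:12,v1:22,v2:inf,v3:0,v4:inf,v5:37,v6:19

step 1: dist = v0:12,v1:inf,v2:inf,v3:0,v4:inf,v5:inf,v6:inf
step 2: dist = v0:12,v1:inf,v2:inf,v3:0,v4:inf,v5:inf,v6:19
step 3: dist = v0:12,v1:22,v2:inf,v3:0,v4:inf,v5:inf,v6:19
step 4: dist = v0:12,v1:22,v2:inf,v3:0,v4:inf,v5:37,v6:19
step 5: dist = v0:12,v1:22,v2:inf,v3:0,v4:inf,v5:37,v6:19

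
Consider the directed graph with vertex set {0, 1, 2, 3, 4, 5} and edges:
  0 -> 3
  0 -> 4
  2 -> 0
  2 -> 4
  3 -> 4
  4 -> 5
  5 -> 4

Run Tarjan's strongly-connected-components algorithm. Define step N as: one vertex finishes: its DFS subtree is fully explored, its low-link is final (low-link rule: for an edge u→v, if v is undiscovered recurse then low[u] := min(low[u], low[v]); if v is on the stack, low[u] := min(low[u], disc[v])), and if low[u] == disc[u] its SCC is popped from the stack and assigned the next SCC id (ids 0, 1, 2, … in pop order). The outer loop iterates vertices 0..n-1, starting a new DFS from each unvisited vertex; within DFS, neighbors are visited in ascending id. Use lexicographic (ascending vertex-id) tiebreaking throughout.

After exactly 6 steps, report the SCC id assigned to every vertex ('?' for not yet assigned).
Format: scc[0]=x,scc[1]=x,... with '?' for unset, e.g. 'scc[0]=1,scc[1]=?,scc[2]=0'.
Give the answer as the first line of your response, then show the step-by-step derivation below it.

scc[0]=2,scc[1]=3,scc[2]=4,scc[3]=1,scc[4]=0,scc[5]=0

step 1: low=(low[0]=0,low[1]=?,low[2]=?,low[3]=1,low[4]=2,low[5]=2); scc=(scc[0]=?,scc[1]=?,scc[2]=?,scc[3]=?,scc[4]=?,scc[5]=?)
step 2: low=(low[0]=0,low[1]=?,low[2]=?,low[3]=1,low[4]=2,low[5]=2); scc=(scc[0]=?,scc[1]=?,scc[2]=?,scc[3]=?,scc[4]=0,scc[5]=0)
step 3: low=(low[0]=0,low[1]=?,low[2]=?,low[3]=1,low[4]=2,low[5]=2); scc=(scc[0]=?,scc[1]=?,scc[2]=?,scc[3]=1,scc[4]=0,scc[5]=0)
step 4: low=(low[0]=0,low[1]=?,low[2]=?,low[3]=1,low[4]=2,low[5]=2); scc=(scc[0]=2,scc[1]=?,scc[2]=?,scc[3]=1,scc[4]=0,scc[5]=0)
step 5: low=(low[0]=0,low[1]=4,low[2]=?,low[3]=1,low[4]=2,low[5]=2); scc=(scc[0]=2,scc[1]=3,scc[2]=?,scc[3]=1,scc[4]=0,scc[5]=0)
step 6: low=(low[0]=0,low[1]=4,low[2]=5,low[3]=1,low[4]=2,low[5]=2); scc=(scc[0]=2,scc[1]=3,scc[2]=4,scc[3]=1,scc[4]=0,scc[5]=0)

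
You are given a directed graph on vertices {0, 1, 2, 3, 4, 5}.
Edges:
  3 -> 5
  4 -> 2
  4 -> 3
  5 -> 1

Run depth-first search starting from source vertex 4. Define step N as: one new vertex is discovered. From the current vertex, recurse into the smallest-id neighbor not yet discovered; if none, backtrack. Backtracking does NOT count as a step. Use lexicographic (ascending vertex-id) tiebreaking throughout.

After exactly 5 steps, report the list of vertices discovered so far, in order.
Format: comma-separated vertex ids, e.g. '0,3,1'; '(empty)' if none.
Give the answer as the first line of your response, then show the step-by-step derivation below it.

4,2,3,5,1

step 1: discover 4; path=4; order=4
step 2: discover 2; path=4>2; order=4,2
step 3: discover 3; path=4>3; order=4,2,3
step 4: discover 5; path=4>3>5; order=4,2,3,5
step 5: discover 1; path=4>3>5>1; order=4,2,3,5,1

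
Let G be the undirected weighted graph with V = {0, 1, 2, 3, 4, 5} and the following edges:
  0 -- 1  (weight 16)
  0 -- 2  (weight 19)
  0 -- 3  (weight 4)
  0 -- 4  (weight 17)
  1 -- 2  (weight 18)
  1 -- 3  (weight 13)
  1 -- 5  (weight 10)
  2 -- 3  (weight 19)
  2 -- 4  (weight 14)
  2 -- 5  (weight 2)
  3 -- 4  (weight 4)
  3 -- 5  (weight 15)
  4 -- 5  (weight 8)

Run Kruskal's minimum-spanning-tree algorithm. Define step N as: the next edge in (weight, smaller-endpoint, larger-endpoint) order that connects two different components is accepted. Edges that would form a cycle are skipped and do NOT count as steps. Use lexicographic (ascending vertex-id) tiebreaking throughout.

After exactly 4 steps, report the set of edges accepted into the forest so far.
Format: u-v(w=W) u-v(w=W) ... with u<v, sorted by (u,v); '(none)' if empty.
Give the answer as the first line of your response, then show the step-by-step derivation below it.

0-3(w=4) 2-5(w=2) 3-4(w=4) 4-5(w=8)

step 1: add edge 2-5 (w=2); MST = {2-5(w=2)}
step 2: add edge 0-3 (w=4); MST = {0-3(w=4) 2-5(w=2)}
step 3: add edge 3-4 (w=4); MST = {0-3(w=4) 2-5(w=2) 3-4(w=4)}
step 4: add edge 4-5 (w=8); MST = {0-3(w=4) 2-5(w=2) 3-4(w=4) 4-5(w=8)}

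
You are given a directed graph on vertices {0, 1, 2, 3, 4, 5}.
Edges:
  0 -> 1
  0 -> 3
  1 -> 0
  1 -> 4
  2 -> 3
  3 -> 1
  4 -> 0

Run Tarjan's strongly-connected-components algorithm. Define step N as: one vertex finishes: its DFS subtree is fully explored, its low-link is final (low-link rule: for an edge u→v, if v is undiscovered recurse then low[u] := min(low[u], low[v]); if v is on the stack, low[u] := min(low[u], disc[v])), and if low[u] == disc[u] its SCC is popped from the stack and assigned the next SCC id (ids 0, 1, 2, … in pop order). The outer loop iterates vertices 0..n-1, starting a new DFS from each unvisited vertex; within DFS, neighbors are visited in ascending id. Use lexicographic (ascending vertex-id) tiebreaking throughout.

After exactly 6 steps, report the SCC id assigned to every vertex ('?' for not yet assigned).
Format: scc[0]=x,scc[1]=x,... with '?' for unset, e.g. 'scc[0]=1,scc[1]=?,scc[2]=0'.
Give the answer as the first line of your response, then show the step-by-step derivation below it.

scc[0]=0,scc[1]=0,scc[2]=1,scc[3]=0,scc[4]=0,scc[5]=2

step 1: low=(low[0]=0,low[1]=0,low[2]=?,low[3]=?,low[4]=0,low[5]=?); scc=(scc[0]=?,scc[1]=?,scc[2]=?,scc[3]=?,scc[4]=?,scc[5]=?)
step 2: low=(low[0]=0,low[1]=0,low[2]=?,low[3]=?,low[4]=0,low[5]=?); scc=(scc[0]=?,scc[1]=?,scc[2]=?,scc[3]=?,scc[4]=?,scc[5]=?)
step 3: low=(low[0]=0,low[1]=0,low[2]=?,low[3]=1,low[4]=0,low[5]=?); scc=(scc[0]=?,scc[1]=?,scc[2]=?,scc[3]=?,scc[4]=?,scc[5]=?)
step 4: low=(low[0]=0,low[1]=0,low[2]=?,low[3]=1,low[4]=0,low[5]=?); scc=(scc[0]=0,scc[1]=0,scc[2]=?,scc[3]=0,scc[4]=0,scc[5]=?)
step 5: low=(low[0]=0,low[1]=0,low[2]=4,low[3]=1,low[4]=0,low[5]=?); scc=(scc[0]=0,scc[1]=0,scc[2]=1,scc[3]=0,scc[4]=0,scc[5]=?)
step 6: low=(low[0]=0,low[1]=0,low[2]=4,low[3]=1,low[4]=0,low[5]=5); scc=(scc[0]=0,scc[1]=0,scc[2]=1,scc[3]=0,scc[4]=0,scc[5]=2)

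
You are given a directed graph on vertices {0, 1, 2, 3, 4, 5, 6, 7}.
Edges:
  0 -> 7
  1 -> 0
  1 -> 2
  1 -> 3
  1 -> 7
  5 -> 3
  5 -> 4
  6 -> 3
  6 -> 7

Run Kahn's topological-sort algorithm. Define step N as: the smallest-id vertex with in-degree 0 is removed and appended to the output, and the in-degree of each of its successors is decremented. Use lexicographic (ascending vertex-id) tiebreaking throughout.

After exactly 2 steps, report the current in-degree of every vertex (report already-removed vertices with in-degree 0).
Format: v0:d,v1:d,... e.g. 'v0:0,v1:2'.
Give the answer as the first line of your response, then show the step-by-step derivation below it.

v0:0,v1:0,v2:0,v3:2,v4:1,v5:0,v6:0,v7:1

step 1: output 1; order=[1]; indeg=(0,0,0,2,1,0,0,2)
step 2: output 0; order=[1,0]; indeg=(0,0,0,2,1,0,0,1)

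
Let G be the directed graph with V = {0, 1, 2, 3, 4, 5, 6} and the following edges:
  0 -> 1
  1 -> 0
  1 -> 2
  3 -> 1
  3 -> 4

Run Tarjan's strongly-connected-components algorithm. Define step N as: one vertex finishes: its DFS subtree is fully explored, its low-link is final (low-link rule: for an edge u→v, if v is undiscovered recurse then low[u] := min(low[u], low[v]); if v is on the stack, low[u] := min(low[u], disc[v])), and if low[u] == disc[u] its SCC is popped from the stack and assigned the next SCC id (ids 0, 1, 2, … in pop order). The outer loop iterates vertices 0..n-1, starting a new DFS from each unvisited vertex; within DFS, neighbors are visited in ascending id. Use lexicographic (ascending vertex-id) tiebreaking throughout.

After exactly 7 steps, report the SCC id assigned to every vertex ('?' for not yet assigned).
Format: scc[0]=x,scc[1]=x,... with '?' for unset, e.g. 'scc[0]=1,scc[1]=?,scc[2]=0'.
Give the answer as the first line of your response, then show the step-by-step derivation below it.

scc[0]=1,scc[1]=1,scc[2]=0,scc[3]=3,scc[4]=2,scc[5]=4,scc[6]=5

step 1: low=(low[0]=0,low[1]=0,low[2]=2,low[3]=?,low[4]=?,low[5]=?,low[6]=?); scc=(scc[0]=?,scc[1]=?,scc[2]=0,scc[3]=?,scc[4]=?,scc[5]=?,scc[6]=?)
step 2: low=(low[0]=0,low[1]=0,low[2]=2,low[3]=?,low[4]=?,low[5]=?,low[6]=?); scc=(scc[0]=?,scc[1]=?,scc[2]=0,scc[3]=?,scc[4]=?,scc[5]=?,scc[6]=?)
step 3: low=(low[0]=0,low[1]=0,low[2]=2,low[3]=?,low[4]=?,low[5]=?,low[6]=?); scc=(scc[0]=1,scc[1]=1,scc[2]=0,scc[3]=?,scc[4]=?,scc[5]=?,scc[6]=?)
step 4: low=(low[0]=0,low[1]=0,low[2]=2,low[3]=3,low[4]=4,low[5]=?,low[6]=?); scc=(scc[0]=1,scc[1]=1,scc[2]=0,scc[3]=?,scc[4]=2,scc[5]=?,scc[6]=?)
step 5: low=(low[0]=0,low[1]=0,low[2]=2,low[3]=3,low[4]=4,low[5]=?,low[6]=?); scc=(scc[0]=1,scc[1]=1,scc[2]=0,scc[3]=3,scc[4]=2,scc[5]=?,scc[6]=?)
step 6: low=(low[0]=0,low[1]=0,low[2]=2,low[3]=3,low[4]=4,low[5]=5,low[6]=?); scc=(scc[0]=1,scc[1]=1,scc[2]=0,scc[3]=3,scc[4]=2,scc[5]=4,scc[6]=?)
step 7: low=(low[0]=0,low[1]=0,low[2]=2,low[3]=3,low[4]=4,low[5]=5,low[6]=6); scc=(scc[0]=1,scc[1]=1,scc[2]=0,scc[3]=3,scc[4]=2,scc[5]=4,scc[6]=5)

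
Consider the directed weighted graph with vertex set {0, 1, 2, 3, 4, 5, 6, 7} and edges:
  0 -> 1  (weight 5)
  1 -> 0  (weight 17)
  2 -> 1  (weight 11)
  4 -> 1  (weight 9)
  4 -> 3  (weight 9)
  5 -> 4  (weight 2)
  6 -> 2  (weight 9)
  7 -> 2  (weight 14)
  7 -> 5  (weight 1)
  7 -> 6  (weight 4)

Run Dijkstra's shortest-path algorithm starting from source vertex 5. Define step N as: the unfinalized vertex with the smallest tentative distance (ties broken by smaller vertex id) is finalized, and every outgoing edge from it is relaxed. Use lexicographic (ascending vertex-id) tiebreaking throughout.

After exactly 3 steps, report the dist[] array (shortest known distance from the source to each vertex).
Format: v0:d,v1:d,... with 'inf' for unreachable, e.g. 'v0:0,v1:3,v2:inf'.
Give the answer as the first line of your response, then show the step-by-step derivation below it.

v0:28,v1:11,v2:inf,v3:11,v4:2,v5:0,v6:inf,v7:inf

step 1: dist = v0:inf,v1:inf,v2:inf,v3:inf,v4:2,v5:0,v6:inf,v7:inf
step 2: dist = v0:inf,v1:11,v2:inf,v3:11,v4:2,v5:0,v6:inf,v7:inf
step 3: dist = v0:28,v1:11,v2:inf,v3:11,v4:2,v5:0,v6:inf,v7:inf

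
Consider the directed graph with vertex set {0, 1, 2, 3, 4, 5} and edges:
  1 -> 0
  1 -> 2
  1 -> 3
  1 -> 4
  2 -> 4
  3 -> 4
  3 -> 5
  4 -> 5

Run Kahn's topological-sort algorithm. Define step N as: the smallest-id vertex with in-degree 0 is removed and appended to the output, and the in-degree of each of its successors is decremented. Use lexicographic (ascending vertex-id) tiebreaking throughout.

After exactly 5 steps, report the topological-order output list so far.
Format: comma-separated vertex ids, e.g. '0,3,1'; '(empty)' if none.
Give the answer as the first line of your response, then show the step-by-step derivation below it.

1,0,2,3,4

step 1: output 1; order=[1]; indeg=(0,0,0,0,2,2)
step 2: output 0; order=[1,0]; indeg=(0,0,0,0,2,2)
step 3: output 2; order=[1,0,2]; indeg=(0,0,0,0,1,2)
step 4: output 3; order=[1,0,2,3]; indeg=(0,0,0,0,0,1)
step 5: output 4; order=[1,0,2,3,4]; indeg=(0,0,0,0,0,0)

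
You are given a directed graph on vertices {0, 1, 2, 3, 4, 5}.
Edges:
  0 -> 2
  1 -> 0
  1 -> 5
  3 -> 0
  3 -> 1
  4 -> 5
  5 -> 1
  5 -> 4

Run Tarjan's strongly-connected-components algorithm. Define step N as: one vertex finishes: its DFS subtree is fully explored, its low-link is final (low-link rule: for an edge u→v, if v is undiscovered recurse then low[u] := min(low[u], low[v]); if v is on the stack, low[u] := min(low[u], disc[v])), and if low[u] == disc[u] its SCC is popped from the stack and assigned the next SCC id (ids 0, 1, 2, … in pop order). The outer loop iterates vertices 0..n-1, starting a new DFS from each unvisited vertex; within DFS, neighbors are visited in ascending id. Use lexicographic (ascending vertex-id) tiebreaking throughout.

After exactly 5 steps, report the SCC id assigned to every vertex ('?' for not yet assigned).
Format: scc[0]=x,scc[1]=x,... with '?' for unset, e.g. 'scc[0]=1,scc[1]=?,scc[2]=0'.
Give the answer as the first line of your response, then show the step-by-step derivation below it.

scc[0]=1,scc[1]=2,scc[2]=0,scc[3]=?,scc[4]=2,scc[5]=2

step 1: low=(low[0]=0,low[1]=?,low[2]=1,low[3]=?,low[4]=?,low[5]=?); scc=(scc[0]=?,scc[1]=?,scc[2]=0,scc[3]=?,scc[4]=?,scc[5]=?)
step 2: low=(low[0]=0,low[1]=?,low[2]=1,low[3]=?,low[4]=?,low[5]=?); scc=(scc[0]=1,scc[1]=?,scc[2]=0,scc[3]=?,scc[4]=?,scc[5]=?)
step 3: low=(low[0]=0,low[1]=2,low[2]=1,low[3]=?,low[4]=3,low[5]=2); scc=(scc[0]=1,scc[1]=?,scc[2]=0,scc[3]=?,scc[4]=?,scc[5]=?)
step 4: low=(low[0]=0,low[1]=2,low[2]=1,low[3]=?,low[4]=3,low[5]=2); scc=(scc[0]=1,scc[1]=?,scc[2]=0,scc[3]=?,scc[4]=?,scc[5]=?)
step 5: low=(low[0]=0,low[1]=2,low[2]=1,low[3]=?,low[4]=3,low[5]=2); scc=(scc[0]=1,scc[1]=2,scc[2]=0,scc[3]=?,scc[4]=2,scc[5]=2)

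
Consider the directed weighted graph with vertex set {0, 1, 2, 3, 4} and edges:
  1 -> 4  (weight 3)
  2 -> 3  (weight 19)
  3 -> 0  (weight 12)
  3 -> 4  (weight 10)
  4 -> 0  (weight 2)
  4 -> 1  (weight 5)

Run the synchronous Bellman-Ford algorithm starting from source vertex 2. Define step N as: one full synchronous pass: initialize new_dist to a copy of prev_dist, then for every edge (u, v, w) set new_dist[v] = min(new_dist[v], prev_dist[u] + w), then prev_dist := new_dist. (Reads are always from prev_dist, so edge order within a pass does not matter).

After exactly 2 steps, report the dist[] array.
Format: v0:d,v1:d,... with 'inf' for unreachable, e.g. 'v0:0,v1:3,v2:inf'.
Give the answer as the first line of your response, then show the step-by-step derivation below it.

v0:31,v1:inf,v2:0,v3:19,v4:29

step 1: dist = v0:inf,v1:inf,v2:0,v3:19,v4:inf
step 2: dist = v0:31,v1:inf,v2:0,v3:19,v4:29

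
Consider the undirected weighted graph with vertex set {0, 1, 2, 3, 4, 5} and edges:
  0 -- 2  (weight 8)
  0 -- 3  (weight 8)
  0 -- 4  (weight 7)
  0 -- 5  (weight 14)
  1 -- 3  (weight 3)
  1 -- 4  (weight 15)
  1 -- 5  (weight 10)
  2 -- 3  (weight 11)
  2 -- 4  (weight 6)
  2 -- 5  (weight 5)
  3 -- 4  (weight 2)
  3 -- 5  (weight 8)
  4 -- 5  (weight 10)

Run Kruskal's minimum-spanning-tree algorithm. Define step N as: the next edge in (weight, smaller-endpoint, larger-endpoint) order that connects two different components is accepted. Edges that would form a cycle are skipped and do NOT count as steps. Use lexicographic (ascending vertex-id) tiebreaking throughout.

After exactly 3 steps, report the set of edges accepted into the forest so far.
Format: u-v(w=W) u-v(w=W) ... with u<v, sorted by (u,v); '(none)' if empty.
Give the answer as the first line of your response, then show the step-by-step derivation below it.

1-3(w=3) 2-5(w=5) 3-4(w=2)

step 1: add edge 3-4 (w=2); MST = {3-4(w=2)}
step 2: add edge 1-3 (w=3); MST = {1-3(w=3) 3-4(w=2)}
step 3: add edge 2-5 (w=5); MST = {1-3(w=3) 2-5(w=5) 3-4(w=2)}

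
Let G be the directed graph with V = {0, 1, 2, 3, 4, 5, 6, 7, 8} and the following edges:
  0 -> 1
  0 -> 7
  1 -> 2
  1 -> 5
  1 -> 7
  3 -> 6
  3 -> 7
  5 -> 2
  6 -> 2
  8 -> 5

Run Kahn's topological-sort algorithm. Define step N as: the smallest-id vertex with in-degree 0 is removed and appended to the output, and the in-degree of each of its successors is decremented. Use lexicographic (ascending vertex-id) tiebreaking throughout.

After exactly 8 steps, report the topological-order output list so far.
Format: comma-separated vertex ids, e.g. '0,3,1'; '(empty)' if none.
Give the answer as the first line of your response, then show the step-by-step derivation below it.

0,1,3,4,6,7,8,5

step 1: output 0; order=[0]; indeg=(0,0,3,0,0,2,1,2,0)
step 2: output 1; order=[0,1]; indeg=(0,0,2,0,0,1,1,1,0)
step 3: output 3; order=[0,1,3]; indeg=(0,0,2,0,0,1,0,0,0)
step 4: output 4; order=[0,1,3,4]; indeg=(0,0,2,0,0,1,0,0,0)
step 5: output 6; order=[0,1,3,4,6]; indeg=(0,0,1,0,0,1,0,0,0)
step 6: output 7; order=[0,1,3,4,6,7]; indeg=(0,0,1,0,0,1,0,0,0)
step 7: output 8; order=[0,1,3,4,6,7,8]; indeg=(0,0,1,0,0,0,0,0,0)
step 8: output 5; order=[0,1,3,4,6,7,8,5]; indeg=(0,0,0,0,0,0,0,0,0)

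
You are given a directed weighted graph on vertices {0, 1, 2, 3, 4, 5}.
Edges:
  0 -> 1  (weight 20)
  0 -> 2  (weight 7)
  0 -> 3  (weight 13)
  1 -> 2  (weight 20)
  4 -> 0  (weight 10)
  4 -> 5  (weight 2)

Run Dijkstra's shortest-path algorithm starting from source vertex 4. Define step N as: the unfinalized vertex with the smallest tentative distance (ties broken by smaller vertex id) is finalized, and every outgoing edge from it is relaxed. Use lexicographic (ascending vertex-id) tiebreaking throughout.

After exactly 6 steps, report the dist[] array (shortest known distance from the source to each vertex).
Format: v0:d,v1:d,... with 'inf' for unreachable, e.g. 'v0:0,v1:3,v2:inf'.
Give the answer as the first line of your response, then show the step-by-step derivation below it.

v0:10,v1:30,v2:17,v3:23,v4:0,v5:2

step 1: dist = v0:10,v1:inf,v2:inf,v3:inf,v4:0,v5:2
step 2: dist = v0:10,v1:inf,v2:inf,v3:inf,v4:0,v5:2
step 3: dist = v0:10,v1:30,v2:17,v3:23,v4:0,v5:2
step 4: dist = v0:10,v1:30,v2:17,v3:23,v4:0,v5:2
step 5: dist = v0:10,v1:30,v2:17,v3:23,v4:0,v5:2
step 6: dist = v0:10,v1:30,v2:17,v3:23,v4:0,v5:2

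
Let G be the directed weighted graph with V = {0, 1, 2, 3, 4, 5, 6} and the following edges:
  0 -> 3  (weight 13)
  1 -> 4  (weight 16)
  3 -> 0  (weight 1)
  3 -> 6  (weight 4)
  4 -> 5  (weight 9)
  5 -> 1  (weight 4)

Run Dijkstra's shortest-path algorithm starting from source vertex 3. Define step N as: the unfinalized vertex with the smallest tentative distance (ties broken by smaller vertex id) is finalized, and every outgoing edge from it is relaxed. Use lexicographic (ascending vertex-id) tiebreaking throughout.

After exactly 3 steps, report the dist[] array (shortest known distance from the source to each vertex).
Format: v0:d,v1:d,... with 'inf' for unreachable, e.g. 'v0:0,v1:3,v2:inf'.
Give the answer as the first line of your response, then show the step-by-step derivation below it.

v0:1,v1:inf,v2:inf,v3:0,v4:inf,v5:inf,v6:4

step 1: dist = v0:1,v1:inf,v2:inf,v3:0,v4:inf,v5:inf,v6:4
step 2: dist = v0:1,v1:inf,v2:inf,v3:0,v4:inf,v5:inf,v6:4
step 3: dist = v0:1,v1:inf,v2:inf,v3:0,v4:inf,v5:inf,v6:4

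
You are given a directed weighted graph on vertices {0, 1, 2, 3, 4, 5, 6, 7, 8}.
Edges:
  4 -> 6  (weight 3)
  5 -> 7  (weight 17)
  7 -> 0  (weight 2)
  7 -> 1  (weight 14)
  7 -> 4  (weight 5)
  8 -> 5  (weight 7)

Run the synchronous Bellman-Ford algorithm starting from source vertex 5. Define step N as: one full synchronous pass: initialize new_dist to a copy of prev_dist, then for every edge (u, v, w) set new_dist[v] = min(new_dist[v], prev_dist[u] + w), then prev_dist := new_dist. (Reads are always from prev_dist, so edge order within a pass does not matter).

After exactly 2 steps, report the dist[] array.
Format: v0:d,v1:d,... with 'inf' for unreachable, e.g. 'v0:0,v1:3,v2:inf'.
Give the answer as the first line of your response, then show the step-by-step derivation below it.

v0:19,v1:31,v2:inf,v3:inf,v4:22,v5:0,v6:inf,v7:17,v8:inf

step 1: dist = v0:inf,v1:inf,v2:inf,v3:inf,v4:inf,v5:0,v6:inf,v7:17,v8:inf
step 2: dist = v0:19,v1:31,v2:inf,v3:inf,v4:22,v5:0,v6:inf,v7:17,v8:inf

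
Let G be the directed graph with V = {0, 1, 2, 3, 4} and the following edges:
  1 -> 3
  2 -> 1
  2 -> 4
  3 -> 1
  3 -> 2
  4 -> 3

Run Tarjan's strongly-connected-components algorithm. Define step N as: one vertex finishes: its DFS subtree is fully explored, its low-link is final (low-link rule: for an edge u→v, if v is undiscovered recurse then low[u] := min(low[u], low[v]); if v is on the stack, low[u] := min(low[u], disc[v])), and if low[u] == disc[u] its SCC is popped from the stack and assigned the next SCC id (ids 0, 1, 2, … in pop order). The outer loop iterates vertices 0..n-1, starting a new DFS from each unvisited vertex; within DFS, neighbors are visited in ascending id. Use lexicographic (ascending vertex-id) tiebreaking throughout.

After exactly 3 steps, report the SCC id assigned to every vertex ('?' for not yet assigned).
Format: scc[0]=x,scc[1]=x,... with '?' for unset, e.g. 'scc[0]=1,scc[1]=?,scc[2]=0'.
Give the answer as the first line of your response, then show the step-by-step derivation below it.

scc[0]=0,scc[1]=?,scc[2]=?,scc[3]=?,scc[4]=?

step 1: low=(low[0]=0,low[1]=?,low[2]=?,low[3]=?,low[4]=?); scc=(scc[0]=0,scc[1]=?,scc[2]=?,scc[3]=?,scc[4]=?)
step 2: low=(low[0]=0,low[1]=1,low[2]=1,low[3]=1,low[4]=2); scc=(scc[0]=0,scc[1]=?,scc[2]=?,scc[3]=?,scc[4]=?)
step 3: low=(low[0]=0,low[1]=1,low[2]=1,low[3]=1,low[4]=2); scc=(scc[0]=0,scc[1]=?,scc[2]=?,scc[3]=?,scc[4]=?)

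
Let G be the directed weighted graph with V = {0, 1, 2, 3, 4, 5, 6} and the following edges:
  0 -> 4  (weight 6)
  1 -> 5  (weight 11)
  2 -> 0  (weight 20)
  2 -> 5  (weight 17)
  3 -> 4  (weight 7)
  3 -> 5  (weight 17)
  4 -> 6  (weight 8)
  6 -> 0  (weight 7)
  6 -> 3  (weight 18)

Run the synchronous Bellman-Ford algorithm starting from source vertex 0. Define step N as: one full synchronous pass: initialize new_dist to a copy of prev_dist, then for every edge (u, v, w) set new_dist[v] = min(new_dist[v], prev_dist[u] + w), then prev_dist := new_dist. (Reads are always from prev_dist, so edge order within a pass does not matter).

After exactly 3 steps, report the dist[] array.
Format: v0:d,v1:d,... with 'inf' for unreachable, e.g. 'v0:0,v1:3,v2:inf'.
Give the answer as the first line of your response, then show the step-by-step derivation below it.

v0:0,v1:inf,v2:inf,v3:32,v4:6,v5:inf,v6:14

step 1: dist = v0:0,v1:inf,v2:inf,v3:inf,v4:6,v5:inf,v6:inf
step 2: dist = v0:0,v1:inf,v2:inf,v3:inf,v4:6,v5:inf,v6:14
step 3: dist = v0:0,v1:inf,v2:inf,v3:32,v4:6,v5:inf,v6:14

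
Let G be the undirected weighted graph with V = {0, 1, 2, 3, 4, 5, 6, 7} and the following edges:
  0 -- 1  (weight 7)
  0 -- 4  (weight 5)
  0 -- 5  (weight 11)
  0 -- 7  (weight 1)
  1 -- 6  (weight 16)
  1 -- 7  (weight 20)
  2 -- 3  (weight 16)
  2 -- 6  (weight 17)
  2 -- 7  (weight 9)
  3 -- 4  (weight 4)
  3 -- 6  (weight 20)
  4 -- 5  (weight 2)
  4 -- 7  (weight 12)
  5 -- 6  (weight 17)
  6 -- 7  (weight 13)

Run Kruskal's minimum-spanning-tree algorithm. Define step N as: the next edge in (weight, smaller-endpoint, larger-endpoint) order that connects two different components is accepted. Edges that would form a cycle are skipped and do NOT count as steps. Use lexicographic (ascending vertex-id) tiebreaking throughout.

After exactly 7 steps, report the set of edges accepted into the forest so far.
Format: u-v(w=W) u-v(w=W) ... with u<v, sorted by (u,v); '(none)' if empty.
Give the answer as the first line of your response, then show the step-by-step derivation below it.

0-1(w=7) 0-4(w=5) 0-7(w=1) 2-7(w=9) 3-4(w=4) 4-5(w=2) 6-7(w=13)

step 1: add edge 0-7 (w=1); MST = {0-7(w=1)}
step 2: add edge 4-5 (w=2); MST = {0-7(w=1) 4-5(w=2)}
step 3: add edge 3-4 (w=4); MST = {0-7(w=1) 3-4(w=4) 4-5(w=2)}
step 4: add edge 0-4 (w=5); MST = {0-4(w=5) 0-7(w=1) 3-4(w=4) 4-5(w=2)}
step 5: add edge 0-1 (w=7); MST = {0-1(w=7) 0-4(w=5) 0-7(w=1) 3-4(w=4) 4-5(w=2)}
step 6: add edge 2-7 (w=9); MST = {0-1(w=7) 0-4(w=5) 0-7(w=1) 2-7(w=9) 3-4(w=4) 4-5(w=2)}
step 7: add edge 6-7 (w=13); MST = {0-1(w=7) 0-4(w=5) 0-7(w=1) 2-7(w=9) 3-4(w=4) 4-5(w=2) 6-7(w=13)}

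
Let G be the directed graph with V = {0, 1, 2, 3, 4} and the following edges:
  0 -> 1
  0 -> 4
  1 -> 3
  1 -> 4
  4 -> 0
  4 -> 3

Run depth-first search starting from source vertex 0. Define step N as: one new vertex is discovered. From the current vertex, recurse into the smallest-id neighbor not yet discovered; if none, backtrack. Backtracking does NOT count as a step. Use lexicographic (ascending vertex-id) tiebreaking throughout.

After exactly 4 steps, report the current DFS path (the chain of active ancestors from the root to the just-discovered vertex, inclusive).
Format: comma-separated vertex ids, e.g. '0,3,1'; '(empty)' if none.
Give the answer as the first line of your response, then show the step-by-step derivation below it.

0,1,4

step 1: discover 0; path=0; order=0
step 2: discover 1; path=0>1; order=0,1
step 3: discover 3; path=0>1>3; order=0,1,3
step 4: discover 4; path=0>1>4; order=0,1,3,4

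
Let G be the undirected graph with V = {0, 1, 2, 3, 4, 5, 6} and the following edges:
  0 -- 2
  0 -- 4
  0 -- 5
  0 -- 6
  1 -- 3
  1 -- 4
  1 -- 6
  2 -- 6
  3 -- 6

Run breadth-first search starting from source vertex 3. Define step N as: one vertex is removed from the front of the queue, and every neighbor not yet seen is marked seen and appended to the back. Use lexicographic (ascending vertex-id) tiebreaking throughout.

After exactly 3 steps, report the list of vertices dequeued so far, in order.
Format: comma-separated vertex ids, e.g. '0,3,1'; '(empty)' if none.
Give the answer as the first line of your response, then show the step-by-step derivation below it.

3,1,6

step 1: dequeue 3; queue=[1,6]; order=3
step 2: dequeue 1; queue=[6,4]; order=3,1
step 3: dequeue 6; queue=[4,0,2]; order=3,1,6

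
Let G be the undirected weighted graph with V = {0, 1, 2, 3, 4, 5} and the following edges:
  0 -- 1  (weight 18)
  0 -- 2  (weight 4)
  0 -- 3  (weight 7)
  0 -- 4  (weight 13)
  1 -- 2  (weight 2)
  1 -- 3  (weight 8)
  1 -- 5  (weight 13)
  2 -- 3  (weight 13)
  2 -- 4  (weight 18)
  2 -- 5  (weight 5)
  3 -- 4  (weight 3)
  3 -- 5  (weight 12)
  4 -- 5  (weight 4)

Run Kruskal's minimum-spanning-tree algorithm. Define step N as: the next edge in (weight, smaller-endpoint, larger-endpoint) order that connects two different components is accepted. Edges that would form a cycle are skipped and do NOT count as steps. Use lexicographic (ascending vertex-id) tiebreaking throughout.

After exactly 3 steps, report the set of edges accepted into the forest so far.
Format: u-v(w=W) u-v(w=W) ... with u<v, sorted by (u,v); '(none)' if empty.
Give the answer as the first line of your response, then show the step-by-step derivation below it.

0-2(w=4) 1-2(w=2) 3-4(w=3)

step 1: add edge 1-2 (w=2); MST = {1-2(w=2)}
step 2: add edge 3-4 (w=3); MST = {1-2(w=2) 3-4(w=3)}
step 3: add edge 0-2 (w=4); MST = {0-2(w=4) 1-2(w=2) 3-4(w=3)}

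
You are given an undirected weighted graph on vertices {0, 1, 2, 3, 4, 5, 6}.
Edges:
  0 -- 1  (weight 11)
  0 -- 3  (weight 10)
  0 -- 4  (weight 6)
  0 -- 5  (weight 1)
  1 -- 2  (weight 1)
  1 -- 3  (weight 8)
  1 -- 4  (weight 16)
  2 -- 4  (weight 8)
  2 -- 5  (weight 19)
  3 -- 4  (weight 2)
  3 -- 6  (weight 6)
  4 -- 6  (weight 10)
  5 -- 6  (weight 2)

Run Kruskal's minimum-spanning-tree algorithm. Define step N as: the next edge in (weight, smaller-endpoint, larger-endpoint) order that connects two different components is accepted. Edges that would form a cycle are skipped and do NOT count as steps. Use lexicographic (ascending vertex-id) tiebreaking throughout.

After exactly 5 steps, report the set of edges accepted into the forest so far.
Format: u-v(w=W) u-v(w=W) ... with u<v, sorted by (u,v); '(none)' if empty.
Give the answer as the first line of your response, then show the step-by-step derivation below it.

0-4(w=6) 0-5(w=1) 1-2(w=1) 3-4(w=2) 5-6(w=2)

step 1: add edge 0-5 (w=1); MST = {0-5(w=1)}
step 2: add edge 1-2 (w=1); MST = {0-5(w=1) 1-2(w=1)}
step 3: add edge 3-4 (w=2); MST = {0-5(w=1) 1-2(w=1) 3-4(w=2)}
step 4: add edge 5-6 (w=2); MST = {0-5(w=1) 1-2(w=1) 3-4(w=2) 5-6(w=2)}
step 5: add edge 0-4 (w=6); MST = {0-4(w=6) 0-5(w=1) 1-2(w=1) 3-4(w=2) 5-6(w=2)}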